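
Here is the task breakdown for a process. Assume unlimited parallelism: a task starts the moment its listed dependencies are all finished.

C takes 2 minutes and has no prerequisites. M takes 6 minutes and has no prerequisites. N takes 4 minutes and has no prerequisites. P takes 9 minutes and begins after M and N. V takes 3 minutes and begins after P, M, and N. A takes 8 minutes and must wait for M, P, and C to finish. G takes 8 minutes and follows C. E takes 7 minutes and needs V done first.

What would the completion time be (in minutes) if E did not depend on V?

Original critical path: M→P→V→E = 6+9+3+7 = 25 ⇒ 25 minutes.
Without V→E, E's earliest start moves from 18 to 0.
After: M→P→A = 6+9+8 = 23 → 23 minutes.

23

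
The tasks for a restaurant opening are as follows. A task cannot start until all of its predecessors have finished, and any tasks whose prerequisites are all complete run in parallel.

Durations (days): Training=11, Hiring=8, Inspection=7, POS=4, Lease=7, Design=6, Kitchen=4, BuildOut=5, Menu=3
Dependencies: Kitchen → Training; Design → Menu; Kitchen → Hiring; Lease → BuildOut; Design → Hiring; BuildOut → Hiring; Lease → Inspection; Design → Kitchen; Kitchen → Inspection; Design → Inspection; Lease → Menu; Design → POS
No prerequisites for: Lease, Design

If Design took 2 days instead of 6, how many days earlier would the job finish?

Baseline: Design→Kitchen→Training = 6+4+11 = 21 → 21 days.
Design lies on that path, so at 2 days the path becomes 17 days.
The binding chain switches to Lease→BuildOut→Hiring = 7+5+8 = 20; finish 20 days.
Change in finish: 20 − 21 = -1 days.

1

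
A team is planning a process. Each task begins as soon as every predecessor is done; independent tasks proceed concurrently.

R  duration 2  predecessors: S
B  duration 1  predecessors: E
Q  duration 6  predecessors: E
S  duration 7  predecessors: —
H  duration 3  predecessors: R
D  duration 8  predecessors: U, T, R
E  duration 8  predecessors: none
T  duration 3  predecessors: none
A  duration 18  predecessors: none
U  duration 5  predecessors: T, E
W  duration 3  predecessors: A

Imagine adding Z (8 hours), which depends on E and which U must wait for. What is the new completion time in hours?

29

Originally the job takes 21 hours.
With Z inserted, U now waits for max(T, E, Z).
New critical path: E→Z→U→D = 8+8+5+8 = 29 ⇒ 29 hours.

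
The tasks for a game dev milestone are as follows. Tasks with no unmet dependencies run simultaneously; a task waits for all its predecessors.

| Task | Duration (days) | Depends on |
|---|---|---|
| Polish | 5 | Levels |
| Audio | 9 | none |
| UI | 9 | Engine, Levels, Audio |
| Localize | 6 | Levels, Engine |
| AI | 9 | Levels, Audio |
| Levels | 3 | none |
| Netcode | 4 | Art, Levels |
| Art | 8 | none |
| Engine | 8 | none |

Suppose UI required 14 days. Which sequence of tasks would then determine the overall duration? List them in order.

Audio, UI

Baseline: Audio→UI = 9+9 = 18 → 18 days.
UI is on the critical path; changing it to 14 makes that path 23 days.
The critical path is still Audio→UI; finish is now 23 days.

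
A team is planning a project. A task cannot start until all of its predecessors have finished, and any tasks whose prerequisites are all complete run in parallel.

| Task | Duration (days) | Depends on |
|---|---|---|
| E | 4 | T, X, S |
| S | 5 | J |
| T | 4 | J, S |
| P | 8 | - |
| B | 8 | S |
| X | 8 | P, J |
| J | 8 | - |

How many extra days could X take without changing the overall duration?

1

The longest chain is J→S→T→E = 8+5+4+4 = 21; overall finish 21 days.
Longest path through X: 20 days (earliest finish 16, latest finish 17).
Slack of X = 9 − 8 = 1 day.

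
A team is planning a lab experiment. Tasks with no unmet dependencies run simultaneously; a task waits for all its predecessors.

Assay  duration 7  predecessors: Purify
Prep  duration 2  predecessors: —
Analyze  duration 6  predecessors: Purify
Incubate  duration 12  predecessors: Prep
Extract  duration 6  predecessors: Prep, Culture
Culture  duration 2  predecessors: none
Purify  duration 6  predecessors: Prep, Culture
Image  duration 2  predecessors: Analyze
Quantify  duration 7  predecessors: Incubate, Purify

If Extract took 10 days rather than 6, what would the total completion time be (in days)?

21

The binding path is Prep→Incubate→Quantify = 2+12+7 = 21; finish at 21 days.
The longest path through Extract is only 8 days, so Extract has float 13.
The critical path is still Prep→Incubate→Quantify; finish is now 21 days.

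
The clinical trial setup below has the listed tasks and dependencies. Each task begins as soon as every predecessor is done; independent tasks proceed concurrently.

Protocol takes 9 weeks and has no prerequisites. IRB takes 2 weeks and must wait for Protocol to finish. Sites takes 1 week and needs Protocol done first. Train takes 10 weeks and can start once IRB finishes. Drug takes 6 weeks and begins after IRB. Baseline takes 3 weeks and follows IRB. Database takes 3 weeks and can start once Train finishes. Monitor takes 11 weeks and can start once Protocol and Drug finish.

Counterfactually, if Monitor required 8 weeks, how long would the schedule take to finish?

25

Critical path before the change: Protocol→IRB→Drug→Monitor = 9+2+6+11 = 28 giving 28 weeks.
Since Monitor is critical, the -3 change carries straight to that chain (now 25 weeks).
No other chain overtakes it, so the finish is 25 weeks.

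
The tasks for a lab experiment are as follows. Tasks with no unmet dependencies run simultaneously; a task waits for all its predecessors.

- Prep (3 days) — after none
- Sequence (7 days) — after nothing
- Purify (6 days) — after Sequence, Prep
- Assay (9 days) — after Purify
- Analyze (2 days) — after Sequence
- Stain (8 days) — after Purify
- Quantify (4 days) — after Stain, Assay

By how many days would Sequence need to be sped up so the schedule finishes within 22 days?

4

Current finish: 26 days; target: 22.
Sequence is on every critical path, so each day cut from Sequence cuts the finish by one (this holds down to a finish of 22).
Need 26 − 22 = 4 days off Sequence → Sequence becomes 3 days, finish becomes 22.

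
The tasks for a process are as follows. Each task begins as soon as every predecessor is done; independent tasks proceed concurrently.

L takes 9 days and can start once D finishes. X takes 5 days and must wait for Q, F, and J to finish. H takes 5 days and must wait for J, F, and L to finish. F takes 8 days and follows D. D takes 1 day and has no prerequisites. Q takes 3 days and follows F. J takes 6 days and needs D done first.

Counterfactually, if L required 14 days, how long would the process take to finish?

20

Critical path before the change: D→F→Q→X = 1+8+3+5 = 17 giving 17 days.
L is off the critical path — its longest chain is 15 days, giving 2 of slack.
Now D→L→H = 1+14+5 = 20 is longest, so the finish becomes 20 days.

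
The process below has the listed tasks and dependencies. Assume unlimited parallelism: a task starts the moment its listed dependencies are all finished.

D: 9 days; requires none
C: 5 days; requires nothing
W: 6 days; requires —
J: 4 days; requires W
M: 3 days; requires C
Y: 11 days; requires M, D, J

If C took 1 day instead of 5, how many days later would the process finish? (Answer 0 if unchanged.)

The binding path is W→J→Y = 6+4+11 = 21; finish at 21 days.
C has 2 days of float (longest path through it is 19).
That remains the longest chain; total 21 days.
Change in finish: 21 − 21 = +0 days.

0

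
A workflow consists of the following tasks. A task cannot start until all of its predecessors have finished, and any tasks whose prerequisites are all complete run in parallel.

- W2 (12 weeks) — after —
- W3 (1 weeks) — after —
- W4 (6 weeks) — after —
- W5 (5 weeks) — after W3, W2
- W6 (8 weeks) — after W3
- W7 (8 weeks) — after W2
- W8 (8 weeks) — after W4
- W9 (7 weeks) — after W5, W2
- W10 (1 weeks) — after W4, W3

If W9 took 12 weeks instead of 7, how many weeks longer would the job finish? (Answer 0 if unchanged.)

5

Baseline: W2→W5→W9 = 12+5+7 = 24 → 24 weeks.
Since W9 is critical, the +5 change carries straight to that chain (now 29 weeks).
That remains the longest chain; total 29 weeks.
Change in finish: 29 − 24 = +5 weeks.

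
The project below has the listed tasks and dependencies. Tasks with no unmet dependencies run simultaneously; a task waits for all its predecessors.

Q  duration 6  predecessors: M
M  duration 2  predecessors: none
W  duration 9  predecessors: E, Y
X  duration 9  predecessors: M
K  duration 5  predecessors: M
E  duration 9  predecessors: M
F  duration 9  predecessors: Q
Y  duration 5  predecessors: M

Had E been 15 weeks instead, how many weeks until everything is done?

26

As given, the longest chain is M→E→W = 2+9+9 = 20, so the finish is 20 weeks.
Since E is critical, the +6 change carries straight to that chain (now 26 weeks).
The critical path is still M→E→W; finish is now 26 weeks.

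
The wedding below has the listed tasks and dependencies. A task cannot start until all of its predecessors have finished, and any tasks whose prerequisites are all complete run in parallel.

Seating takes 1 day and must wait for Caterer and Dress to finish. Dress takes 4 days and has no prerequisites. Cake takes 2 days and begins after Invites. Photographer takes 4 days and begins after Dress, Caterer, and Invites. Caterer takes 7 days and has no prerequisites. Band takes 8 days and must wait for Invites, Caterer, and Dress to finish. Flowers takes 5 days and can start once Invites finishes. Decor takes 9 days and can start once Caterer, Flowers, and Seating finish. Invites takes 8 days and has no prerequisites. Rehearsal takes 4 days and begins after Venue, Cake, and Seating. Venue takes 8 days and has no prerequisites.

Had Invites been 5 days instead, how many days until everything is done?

Baseline: Invites→Flowers→Decor = 8+5+9 = 22 → 22 days.
Since Invites is critical, the -3 change carries straight to that chain (now 19 days).
The critical path is still Invites→Flowers→Decor; finish is now 19 days.

19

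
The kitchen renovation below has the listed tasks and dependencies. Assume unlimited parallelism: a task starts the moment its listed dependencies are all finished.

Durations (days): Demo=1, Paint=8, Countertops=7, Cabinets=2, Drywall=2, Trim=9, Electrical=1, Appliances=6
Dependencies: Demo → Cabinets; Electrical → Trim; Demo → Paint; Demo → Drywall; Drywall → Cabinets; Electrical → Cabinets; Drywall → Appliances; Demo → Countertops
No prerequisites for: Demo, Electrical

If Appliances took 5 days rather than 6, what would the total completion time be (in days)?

The binding path is Electrical→Trim = 1+9 = 10; finish at 10 days.
Appliances is off the critical path — its longest chain is 9 days, giving 1 of slack.
That remains the longest chain; total 10 days.

10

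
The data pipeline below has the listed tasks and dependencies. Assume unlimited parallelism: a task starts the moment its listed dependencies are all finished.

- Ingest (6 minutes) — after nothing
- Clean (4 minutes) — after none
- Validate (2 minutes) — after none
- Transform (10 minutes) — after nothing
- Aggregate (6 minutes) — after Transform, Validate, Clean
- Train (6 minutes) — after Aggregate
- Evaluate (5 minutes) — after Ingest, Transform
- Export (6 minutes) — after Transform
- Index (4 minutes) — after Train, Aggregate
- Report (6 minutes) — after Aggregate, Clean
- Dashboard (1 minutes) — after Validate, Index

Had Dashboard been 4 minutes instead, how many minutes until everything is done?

30

As given, the longest chain is Transform→Aggregate→Train→Index→Dashboard = 10+6+6+4+1 = 27, so the finish is 27 minutes.
Since Dashboard is critical, the +3 change carries straight to that chain (now 30 minutes).
That remains the longest chain; total 30 minutes.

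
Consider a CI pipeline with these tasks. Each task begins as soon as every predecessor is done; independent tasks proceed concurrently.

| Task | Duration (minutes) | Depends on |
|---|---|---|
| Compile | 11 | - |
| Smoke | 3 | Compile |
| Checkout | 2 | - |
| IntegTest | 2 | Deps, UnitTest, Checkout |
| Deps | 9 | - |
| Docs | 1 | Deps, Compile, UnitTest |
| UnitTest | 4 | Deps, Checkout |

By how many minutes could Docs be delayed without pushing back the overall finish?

Deps→UnitTest→IntegTest = 9+4+2 = 15 sets the makespan at 15 minutes.
Docs finishes as early as 14 and must finish by 15.
Float = 15 − 14 = 1.

1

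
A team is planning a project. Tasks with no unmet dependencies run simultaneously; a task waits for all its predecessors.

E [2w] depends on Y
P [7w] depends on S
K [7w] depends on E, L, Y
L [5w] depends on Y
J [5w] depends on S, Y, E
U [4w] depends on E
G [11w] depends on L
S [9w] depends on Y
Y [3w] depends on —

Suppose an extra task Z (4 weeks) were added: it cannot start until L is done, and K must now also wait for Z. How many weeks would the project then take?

Originally the project takes 19 weeks.
With Z inserted, K now waits for max(E, L, Y, Z).
New critical path: Y→S→P = 3+9+7 = 19 ⇒ 19 weeks.

19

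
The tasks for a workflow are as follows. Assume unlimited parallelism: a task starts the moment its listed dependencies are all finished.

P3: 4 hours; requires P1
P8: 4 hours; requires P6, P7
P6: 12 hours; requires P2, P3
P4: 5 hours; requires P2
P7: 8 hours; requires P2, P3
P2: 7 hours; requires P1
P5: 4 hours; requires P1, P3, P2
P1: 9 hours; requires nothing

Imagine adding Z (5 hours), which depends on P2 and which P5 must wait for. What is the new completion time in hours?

Originally the workflow takes 32 hours.
With Z inserted, P5 now waits for max(P1, P3, P2, Z).
New critical path: P1→P2→P6→P8 = 9+7+12+4 = 32 ⇒ 32 hours.

32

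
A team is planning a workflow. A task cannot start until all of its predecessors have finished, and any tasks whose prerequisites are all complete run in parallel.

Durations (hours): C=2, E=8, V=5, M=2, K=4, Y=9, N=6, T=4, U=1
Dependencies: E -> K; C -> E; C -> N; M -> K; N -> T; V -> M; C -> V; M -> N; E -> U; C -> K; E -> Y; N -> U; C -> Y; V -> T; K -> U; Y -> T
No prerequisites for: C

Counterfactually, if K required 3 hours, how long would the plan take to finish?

Baseline: C→E→Y→T = 2+8+9+4 = 23 → 23 hours.
K is off the critical path — its longest chain is 15 hours, giving 8 of slack.
The critical path is still C→E→Y→T; finish is now 23 hours.

23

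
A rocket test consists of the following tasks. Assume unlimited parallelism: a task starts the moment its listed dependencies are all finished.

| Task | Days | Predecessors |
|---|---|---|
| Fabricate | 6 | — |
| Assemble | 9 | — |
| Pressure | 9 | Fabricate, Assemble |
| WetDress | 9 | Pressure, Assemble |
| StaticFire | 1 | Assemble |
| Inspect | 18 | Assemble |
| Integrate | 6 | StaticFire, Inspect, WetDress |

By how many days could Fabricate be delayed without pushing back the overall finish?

3

The longest chain is Assemble→Pressure→WetDress→Integrate = 9+9+9+6 = 33; overall finish 33 days.
Fabricate finishes as early as 6 and must finish by 9.
Slack of Fabricate = 3 − 0 = 3 days.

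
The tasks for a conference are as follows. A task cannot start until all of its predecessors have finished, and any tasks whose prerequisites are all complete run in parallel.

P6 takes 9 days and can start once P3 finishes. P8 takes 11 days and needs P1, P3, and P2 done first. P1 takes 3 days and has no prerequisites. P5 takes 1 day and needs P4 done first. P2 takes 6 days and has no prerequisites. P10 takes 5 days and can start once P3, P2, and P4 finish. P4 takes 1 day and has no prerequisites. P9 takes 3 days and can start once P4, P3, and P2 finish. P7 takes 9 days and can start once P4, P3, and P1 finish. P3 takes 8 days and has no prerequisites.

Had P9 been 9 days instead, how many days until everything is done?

19

Baseline: P3→P8 = 8+11 = 19 → 19 days.
P9 is off the critical path — its longest chain is 11 days, giving 8 of slack.
No other chain overtakes it, so the finish is 19 days.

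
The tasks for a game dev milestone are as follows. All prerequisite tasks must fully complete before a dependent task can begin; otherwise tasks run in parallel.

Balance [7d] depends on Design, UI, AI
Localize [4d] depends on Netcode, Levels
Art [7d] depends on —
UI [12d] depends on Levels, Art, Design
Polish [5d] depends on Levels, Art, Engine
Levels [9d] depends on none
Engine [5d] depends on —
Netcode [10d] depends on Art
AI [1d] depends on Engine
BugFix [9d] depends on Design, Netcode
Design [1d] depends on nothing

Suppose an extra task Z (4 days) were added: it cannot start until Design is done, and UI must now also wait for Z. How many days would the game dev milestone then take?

Originally the game dev milestone takes 28 days.
With Z inserted, UI now waits for max(Levels, Art, Design, Z).
New critical path: Levels→UI→Balance = 9+12+7 = 28 ⇒ 28 days.

28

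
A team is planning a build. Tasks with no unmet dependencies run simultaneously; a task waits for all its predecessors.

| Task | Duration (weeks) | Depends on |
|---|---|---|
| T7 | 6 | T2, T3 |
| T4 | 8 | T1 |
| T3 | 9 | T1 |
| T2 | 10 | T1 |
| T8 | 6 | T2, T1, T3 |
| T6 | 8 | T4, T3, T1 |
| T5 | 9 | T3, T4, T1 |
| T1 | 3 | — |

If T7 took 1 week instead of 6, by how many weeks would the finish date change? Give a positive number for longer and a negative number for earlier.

0

Actual critical path: T1→T3→T5 = 3+9+9 = 21 ⇒ 21 weeks.
The longest path through T7 is only 19 weeks, so T7 has float 2.
The critical path is still T1→T3→T5; finish is now 21 weeks.
Change in finish: 21 − 21 = +0 weeks.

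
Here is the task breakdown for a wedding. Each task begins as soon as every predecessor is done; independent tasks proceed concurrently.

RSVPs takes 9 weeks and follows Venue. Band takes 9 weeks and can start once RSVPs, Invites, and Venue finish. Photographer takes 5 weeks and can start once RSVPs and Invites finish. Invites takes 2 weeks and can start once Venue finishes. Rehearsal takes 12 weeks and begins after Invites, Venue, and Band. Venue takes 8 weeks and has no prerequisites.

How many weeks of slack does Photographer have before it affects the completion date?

Critical path: Venue→RSVPs→Band→Rehearsal = 8+9+9+12 = 38, so the finish is 38 weeks.
The longest chain containing Photographer totals 22 weeks.
Float = 38 − 22 = 16.

16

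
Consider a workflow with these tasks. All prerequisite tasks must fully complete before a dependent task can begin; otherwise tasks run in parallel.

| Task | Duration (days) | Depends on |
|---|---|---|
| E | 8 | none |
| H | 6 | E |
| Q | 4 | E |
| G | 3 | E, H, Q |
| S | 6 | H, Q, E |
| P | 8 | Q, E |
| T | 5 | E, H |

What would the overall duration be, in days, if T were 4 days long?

20

The binding path is E→H→S = 8+6+6 = 20; finish at 20 days.
T has 1 day of float (longest path through it is 19).
The critical path is still E→H→S; finish is now 20 days.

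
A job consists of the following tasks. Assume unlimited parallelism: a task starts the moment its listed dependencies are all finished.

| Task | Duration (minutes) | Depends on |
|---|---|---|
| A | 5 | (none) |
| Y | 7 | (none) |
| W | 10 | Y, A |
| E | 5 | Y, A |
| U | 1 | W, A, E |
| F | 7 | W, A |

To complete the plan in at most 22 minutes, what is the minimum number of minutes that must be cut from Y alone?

Current finish: 24 minutes; target: 22.
Y is on every critical path, so each minute cut from Y cuts the finish by one (this holds down to a finish of 22).
Need 24 − 22 = 2 minutes off Y → Y becomes 5 minutes, finish becomes 22.

2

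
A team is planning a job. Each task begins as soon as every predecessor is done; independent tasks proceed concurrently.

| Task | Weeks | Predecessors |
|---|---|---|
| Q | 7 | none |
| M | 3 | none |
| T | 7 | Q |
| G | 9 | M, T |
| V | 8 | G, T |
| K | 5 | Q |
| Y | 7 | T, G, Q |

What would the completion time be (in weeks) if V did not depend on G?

Before: longest chain Q→T→G→V = 7+7+9+8 = 31, finish 31.
Without G→V, V's earliest start moves from 23 to 14.
The longest chain is now Q→T→G→Y = 7+7+9+7 = 30, so the project takes 30 weeks.

30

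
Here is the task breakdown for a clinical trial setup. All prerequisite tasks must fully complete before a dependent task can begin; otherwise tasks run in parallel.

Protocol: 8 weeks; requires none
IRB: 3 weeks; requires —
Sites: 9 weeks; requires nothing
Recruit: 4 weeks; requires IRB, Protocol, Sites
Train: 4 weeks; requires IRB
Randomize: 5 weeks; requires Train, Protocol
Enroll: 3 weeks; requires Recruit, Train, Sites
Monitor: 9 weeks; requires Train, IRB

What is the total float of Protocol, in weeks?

1

The longest chain is IRB→Train→Monitor = 3+4+9 = 16; overall finish 16 weeks.
Longest path through Protocol: 15 weeks (earliest finish 8, latest finish 9).
Float = 16 − 15 = 1.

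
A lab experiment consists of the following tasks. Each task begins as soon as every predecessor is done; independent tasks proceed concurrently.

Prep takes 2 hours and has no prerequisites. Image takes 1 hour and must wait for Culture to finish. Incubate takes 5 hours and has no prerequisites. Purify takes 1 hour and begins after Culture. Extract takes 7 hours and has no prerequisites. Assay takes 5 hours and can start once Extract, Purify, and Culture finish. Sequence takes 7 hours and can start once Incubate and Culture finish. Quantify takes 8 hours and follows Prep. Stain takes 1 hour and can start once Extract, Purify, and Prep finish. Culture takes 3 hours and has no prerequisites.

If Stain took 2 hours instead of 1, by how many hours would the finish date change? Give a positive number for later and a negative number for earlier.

0

Actual critical path: Incubate→Sequence = 5+7 = 12 ⇒ 12 hours.
Stain has 4 hours of float (longest path through it is 8).
The critical path is still Incubate→Sequence; finish is now 12 hours.
Change in finish: 12 − 12 = +0 hours.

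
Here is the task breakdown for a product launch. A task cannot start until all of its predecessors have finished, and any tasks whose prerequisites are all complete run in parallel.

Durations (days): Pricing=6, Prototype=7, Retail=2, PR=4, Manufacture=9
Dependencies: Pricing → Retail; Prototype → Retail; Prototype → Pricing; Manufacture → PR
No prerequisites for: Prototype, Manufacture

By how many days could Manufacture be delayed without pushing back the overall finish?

2

Critical path: Prototype→Pricing→Retail = 7+6+2 = 15, so the finish is 15 days.
Longest path through Manufacture: 13 days (earliest finish 9, latest finish 11).
So Manufacture can slip 11 − 9 = 2 days.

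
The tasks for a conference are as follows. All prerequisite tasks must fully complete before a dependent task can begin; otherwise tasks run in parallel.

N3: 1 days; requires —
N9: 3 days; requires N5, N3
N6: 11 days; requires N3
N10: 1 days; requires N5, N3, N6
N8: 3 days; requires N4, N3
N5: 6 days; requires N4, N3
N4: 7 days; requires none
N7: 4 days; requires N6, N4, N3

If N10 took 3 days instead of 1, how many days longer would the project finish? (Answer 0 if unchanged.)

The binding path is N3→N6→N7 = 1+11+4 = 16; finish at 16 days.
The longest path through N10 is only 14 days, so N10 has float 2.
No other chain overtakes it, so the finish is 16 days.
Change in finish: 16 − 16 = +0 days.

0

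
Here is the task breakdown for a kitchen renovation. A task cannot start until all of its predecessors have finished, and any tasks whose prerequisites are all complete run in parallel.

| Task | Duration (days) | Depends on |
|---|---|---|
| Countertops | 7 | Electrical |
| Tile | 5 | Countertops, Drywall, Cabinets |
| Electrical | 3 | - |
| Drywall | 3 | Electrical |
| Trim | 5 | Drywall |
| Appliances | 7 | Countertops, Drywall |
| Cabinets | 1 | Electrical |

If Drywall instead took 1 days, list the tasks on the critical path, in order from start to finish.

The binding path is Electrical→Countertops→Appliances = 3+7+7 = 17; finish at 17 days.
Drywall has 4 days of float (longest path through it is 13).
No other chain overtakes it, so the finish is 17 days.

Electrical, Countertops, Appliances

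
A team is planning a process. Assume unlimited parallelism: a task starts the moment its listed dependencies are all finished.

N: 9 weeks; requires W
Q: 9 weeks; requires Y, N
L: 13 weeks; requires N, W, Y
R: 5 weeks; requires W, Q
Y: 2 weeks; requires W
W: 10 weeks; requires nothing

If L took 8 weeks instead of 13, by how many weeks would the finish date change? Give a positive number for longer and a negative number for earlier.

0

Critical path before the change: W→N→Q→R = 10+9+9+5 = 33 giving 33 weeks.
L has 1 week of float (longest path through it is 32).
No other chain overtakes it, so the finish is 33 weeks.
Change in finish: 33 − 33 = +0 weeks.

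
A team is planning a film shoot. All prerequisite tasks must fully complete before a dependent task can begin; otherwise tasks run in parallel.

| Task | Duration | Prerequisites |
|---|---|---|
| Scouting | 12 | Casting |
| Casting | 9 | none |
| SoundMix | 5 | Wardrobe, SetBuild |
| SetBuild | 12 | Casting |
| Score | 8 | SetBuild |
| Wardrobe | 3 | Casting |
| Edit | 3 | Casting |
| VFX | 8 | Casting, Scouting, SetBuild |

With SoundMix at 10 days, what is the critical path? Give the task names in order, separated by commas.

Casting, SetBuild, SoundMix

Critical path before the change: Casting→Scouting→VFX = 9+12+8 = 29 giving 29 days.
SoundMix is off the critical path — its longest chain is 26 days, giving 3 of slack.
Now Casting→SetBuild→SoundMix = 9+12+10 = 31 is longest, so the finish becomes 31 days.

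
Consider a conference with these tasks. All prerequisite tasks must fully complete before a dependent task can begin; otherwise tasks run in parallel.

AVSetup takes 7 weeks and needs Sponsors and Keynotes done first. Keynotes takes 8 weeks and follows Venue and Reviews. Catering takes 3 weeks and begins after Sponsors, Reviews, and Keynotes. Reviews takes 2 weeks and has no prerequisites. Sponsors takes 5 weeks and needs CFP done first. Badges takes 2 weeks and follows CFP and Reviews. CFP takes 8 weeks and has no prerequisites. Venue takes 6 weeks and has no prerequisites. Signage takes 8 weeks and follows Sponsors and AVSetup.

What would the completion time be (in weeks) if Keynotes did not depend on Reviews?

Original critical path: Venue→Keynotes→AVSetup→Signage = 6+8+7+8 = 29 ⇒ 29 weeks.
Dropping Reviews→Keynotes doesn't change Keynotes's earliest start (6); another predecessor still binds.
After: Venue→Keynotes→AVSetup→Signage = 6+8+7+8 = 29 → 29 weeks.

29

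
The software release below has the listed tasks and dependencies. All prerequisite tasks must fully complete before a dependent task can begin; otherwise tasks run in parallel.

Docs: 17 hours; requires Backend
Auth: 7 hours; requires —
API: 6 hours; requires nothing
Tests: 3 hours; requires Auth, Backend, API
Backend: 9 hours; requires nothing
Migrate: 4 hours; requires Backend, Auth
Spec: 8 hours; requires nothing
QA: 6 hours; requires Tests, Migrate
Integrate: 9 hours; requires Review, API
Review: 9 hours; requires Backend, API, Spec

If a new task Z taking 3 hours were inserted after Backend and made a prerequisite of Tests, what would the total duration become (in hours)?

Originally the schedule takes 27 hours.
With Z inserted, Tests now waits for max(Auth, Backend, API, Z).
New critical path: Backend→Review→Integrate = 9+9+9 = 27 ⇒ 27 hours.

27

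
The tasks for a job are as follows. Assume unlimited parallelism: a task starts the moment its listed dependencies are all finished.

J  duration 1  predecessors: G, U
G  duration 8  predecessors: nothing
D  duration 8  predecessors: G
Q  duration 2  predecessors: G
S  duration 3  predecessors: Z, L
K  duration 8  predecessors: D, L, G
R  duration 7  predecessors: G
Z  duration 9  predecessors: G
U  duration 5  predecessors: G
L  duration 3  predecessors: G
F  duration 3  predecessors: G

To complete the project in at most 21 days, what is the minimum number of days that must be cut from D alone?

Current finish: 24 days; target: 21.
D is on every critical path, so each day cut from D cuts the finish by one (this holds down to a finish of 20).
Need 24 − 21 = 3 days off D → D becomes 5 days, finish becomes 21.

3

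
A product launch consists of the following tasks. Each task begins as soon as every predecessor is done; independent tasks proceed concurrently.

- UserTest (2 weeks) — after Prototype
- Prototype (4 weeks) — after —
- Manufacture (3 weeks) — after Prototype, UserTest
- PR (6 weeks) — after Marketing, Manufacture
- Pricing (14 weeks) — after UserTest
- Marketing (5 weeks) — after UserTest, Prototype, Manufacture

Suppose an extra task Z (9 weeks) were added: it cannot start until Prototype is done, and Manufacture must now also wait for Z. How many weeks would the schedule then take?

Originally the schedule takes 20 weeks.
With Z inserted, Manufacture now waits for max(Prototype, UserTest, Z).
New critical path: Prototype→Z→Manufacture→Marketing→PR = 4+9+3+5+6 = 27 ⇒ 27 weeks.

27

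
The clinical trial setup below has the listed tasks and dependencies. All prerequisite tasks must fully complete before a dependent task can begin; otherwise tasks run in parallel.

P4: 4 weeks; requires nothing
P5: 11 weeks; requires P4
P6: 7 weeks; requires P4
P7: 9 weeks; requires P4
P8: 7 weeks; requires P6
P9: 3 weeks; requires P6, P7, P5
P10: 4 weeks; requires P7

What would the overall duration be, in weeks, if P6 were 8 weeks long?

The binding path is P4→P6→P8 = 4+7+7 = 18; finish at 18 weeks.
Since P6 is critical, the +1 change carries straight to that chain (now 19 weeks).
The critical path is still P4→P6→P8; finish is now 19 weeks.

19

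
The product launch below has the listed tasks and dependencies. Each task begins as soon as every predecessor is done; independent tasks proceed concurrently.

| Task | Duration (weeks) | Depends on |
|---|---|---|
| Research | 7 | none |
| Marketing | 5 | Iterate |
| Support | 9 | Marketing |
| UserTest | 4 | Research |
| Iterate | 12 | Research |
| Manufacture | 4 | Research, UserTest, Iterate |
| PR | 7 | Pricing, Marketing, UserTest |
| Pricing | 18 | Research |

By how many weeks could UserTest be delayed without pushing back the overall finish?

15

The longest chain is Research→Iterate→Marketing→Support = 7+12+5+9 = 33; overall finish 33 weeks.
The longest chain containing UserTest totals 18 weeks.
Float = 33 − 18 = 15.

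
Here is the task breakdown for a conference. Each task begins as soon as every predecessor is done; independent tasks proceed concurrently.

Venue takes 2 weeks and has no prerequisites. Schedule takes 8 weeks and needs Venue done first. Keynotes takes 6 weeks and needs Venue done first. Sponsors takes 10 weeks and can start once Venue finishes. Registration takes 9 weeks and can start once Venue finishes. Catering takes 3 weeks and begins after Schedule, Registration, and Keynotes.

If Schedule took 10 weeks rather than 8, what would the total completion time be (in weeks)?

15

The binding path is Venue→Registration→Catering = 2+9+3 = 14; finish at 14 weeks.
Schedule is off the critical path — its longest chain is 13 weeks, giving 1 of slack.
The binding chain switches to Venue→Schedule→Catering = 2+10+3 = 15; finish 15 weeks.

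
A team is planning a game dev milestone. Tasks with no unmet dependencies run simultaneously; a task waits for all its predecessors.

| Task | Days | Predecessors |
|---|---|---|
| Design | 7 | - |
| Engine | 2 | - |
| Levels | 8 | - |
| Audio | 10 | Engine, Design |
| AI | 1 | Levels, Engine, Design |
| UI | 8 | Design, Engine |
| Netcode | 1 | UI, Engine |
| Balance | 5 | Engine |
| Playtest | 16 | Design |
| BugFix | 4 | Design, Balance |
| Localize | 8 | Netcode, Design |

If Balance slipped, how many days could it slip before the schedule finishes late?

13

Design→UI→Netcode→Localize = 7+8+1+8 = 24 sets the makespan at 24 days.
The longest chain containing Balance totals 11 days.
Slack of Balance = 15 − 2 = 13 days.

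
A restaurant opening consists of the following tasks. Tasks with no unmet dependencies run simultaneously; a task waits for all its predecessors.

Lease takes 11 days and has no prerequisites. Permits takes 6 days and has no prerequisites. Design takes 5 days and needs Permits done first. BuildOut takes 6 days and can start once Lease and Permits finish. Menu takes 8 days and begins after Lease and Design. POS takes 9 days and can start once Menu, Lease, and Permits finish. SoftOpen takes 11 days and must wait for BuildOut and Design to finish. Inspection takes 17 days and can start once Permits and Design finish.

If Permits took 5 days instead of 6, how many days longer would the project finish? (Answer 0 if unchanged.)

0

Baseline: Permits→Design→Menu→POS = 6+5+8+9 = 28 → 28 days.
Permits lies on that path, so at 5 days the path becomes 27 days.
The binding chain switches to Lease→BuildOut→SoftOpen = 11+6+11 = 28; finish 28 days.
Change in finish: 28 − 28 = +0 days.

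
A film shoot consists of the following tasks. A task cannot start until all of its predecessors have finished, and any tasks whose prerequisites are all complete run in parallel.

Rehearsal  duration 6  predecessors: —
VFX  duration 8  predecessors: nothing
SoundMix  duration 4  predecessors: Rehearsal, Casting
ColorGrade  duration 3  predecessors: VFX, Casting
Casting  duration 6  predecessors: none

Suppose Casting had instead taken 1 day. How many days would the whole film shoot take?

11

As given, the longest chain is VFX→ColorGrade = 8+3 = 11, so the finish is 11 days.
Casting has 1 day of float (longest path through it is 10).
That remains the longest chain; total 11 days.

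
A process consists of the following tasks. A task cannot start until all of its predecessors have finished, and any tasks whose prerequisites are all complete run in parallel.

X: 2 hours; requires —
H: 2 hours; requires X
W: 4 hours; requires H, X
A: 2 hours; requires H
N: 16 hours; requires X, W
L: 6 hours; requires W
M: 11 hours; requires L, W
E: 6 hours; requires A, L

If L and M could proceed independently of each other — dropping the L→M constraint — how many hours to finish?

24

Original critical path: X→H→W→L→M = 2+2+4+6+11 = 25 ⇒ 25 hours.
Without L→M, M's earliest start moves from 14 to 8.
New critical path: X→H→W→N = 2+2+4+16 = 24 ⇒ 24 hours.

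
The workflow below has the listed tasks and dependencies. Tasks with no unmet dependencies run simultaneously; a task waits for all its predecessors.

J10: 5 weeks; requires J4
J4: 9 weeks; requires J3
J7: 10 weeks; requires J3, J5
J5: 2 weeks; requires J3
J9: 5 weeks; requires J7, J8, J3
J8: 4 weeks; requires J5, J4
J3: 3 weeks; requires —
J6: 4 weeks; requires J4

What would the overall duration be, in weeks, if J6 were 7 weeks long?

21

As given, the longest chain is J3→J4→J8→J9 = 3+9+4+5 = 21, so the finish is 21 weeks.
The longest path through J6 is only 16 weeks, so J6 has float 5.
No other chain overtakes it, so the finish is 21 weeks.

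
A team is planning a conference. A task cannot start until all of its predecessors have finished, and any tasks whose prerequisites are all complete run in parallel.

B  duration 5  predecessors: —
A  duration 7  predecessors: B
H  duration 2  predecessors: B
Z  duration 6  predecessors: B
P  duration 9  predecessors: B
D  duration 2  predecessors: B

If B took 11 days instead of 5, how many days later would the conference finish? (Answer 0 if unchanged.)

6

Actual critical path: B→P = 5+9 = 14 ⇒ 14 days.
B is on the critical path; changing it to 11 makes that path 20 days.
No other chain overtakes it, so the finish is 20 days.
Change in finish: 20 − 14 = +6 days.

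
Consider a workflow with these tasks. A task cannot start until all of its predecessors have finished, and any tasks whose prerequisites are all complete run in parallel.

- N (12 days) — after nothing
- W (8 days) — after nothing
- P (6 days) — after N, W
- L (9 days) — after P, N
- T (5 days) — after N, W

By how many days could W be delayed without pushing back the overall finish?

Critical path: N→P→L = 12+6+9 = 27, so the finish is 27 days.
W finishes as early as 8 and must finish by 12.
So W can slip 12 − 8 = 4 days.

4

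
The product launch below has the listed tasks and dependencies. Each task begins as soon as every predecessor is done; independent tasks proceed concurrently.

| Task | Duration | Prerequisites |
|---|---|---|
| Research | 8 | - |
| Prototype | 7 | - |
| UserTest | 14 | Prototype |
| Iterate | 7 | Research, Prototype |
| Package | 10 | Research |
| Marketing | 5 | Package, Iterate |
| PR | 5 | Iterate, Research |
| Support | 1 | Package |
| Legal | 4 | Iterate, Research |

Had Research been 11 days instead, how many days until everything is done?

As given, the longest chain is Research→Package→Marketing = 8+10+5 = 23, so the finish is 23 days.
Since Research is critical, the +3 change carries straight to that chain (now 26 days).
The critical path is still Research→Package→Marketing; finish is now 26 days.

26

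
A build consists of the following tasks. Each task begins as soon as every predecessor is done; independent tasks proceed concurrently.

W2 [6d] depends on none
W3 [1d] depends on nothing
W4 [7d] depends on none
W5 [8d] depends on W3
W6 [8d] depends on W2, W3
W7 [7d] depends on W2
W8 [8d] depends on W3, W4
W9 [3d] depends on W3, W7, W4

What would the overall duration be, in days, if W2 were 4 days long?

15

The binding path is W2→W7→W9 = 6+7+3 = 16; finish at 16 days.
W2 is on the critical path; changing it to 4 makes that path 14 days.
New critical path: W4→W8 = 7+8 = 15 ⇒ 15 days.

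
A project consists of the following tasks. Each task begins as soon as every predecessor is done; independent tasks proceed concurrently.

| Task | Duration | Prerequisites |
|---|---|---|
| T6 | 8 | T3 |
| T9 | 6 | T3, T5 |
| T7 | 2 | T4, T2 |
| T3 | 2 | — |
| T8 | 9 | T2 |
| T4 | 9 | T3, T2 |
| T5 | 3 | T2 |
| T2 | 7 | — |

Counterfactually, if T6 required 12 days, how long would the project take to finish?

As given, the longest chain is T2→T4→T7 = 7+9+2 = 18, so the finish is 18 days.
T6 has 8 days of float (longest path through it is 10).
No other chain overtakes it, so the finish is 18 days.

18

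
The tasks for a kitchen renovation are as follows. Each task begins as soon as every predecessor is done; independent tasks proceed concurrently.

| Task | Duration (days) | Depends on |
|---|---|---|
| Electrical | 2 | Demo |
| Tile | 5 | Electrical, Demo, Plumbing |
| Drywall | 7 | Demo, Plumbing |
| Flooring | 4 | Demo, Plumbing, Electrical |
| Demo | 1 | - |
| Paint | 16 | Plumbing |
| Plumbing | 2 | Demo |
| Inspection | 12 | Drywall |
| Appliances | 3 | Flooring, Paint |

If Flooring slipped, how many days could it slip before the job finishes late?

12

Critical path: Demo→Plumbing→Drywall→Inspection = 1+2+7+12 = 22, so the finish is 22 days.
Flooring finishes as early as 7 and must finish by 19.
Float = 22 − 10 = 12.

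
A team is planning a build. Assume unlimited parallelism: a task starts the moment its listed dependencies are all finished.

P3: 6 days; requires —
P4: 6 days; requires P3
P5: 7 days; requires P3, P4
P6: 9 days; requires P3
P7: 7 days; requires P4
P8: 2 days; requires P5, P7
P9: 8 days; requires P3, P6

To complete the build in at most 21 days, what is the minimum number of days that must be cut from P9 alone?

Current finish: 23 days; target: 21.
P9 is on every critical path, so each day cut from P9 cuts the finish by one (this holds down to a finish of 21).
Need 23 − 21 = 2 days off P9 → P9 becomes 6 days, finish becomes 21.

2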